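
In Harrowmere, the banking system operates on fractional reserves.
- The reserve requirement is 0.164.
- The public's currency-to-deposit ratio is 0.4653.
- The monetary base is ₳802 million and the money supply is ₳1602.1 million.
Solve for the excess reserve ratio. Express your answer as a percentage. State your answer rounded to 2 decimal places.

Using m = M/MB = 1602.1/802 ≈ 1.997631. Since m = (1 + c)/(c + rr + e), the denominator satisfies c + rr + e = (1 + c)/m = (1 + 0.4653) / 1.997631 ≈ 0.733519.
With c = 0.4653 and rr = 0.164, the excess reserve ratio is 0.733519 − 0.4653 − 0.164 = 0.104219.

10.42%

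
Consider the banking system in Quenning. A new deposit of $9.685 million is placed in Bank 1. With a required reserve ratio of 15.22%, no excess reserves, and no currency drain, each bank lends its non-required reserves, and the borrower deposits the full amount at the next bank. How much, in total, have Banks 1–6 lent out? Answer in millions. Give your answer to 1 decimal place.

Bank i lends (1 − rr)^i of the original deposit: Bank 1 lends 9.685·0.8478 ≈ 8.2109, Bank 2 lends 9.685·0.8478² ≈ 6.9612, and so on.
Summing a geometric series: total = 9.685·[0.8478·(1 − 0.8478^6) / (1 − 0.8478)] ≈ 33.9157 million.

$33.9 million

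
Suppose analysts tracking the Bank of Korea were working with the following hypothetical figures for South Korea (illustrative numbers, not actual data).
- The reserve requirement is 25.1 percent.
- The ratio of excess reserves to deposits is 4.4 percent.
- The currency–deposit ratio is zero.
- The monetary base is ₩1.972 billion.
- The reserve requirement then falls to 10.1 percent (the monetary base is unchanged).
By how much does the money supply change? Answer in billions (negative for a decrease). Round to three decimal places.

₩6.915 billion

Initially m₁ = 1 / (0.251 + 0.044) ≈ 3.38983, so M₁ = 3.38983 × 1.972 ≈ 6.6847 billion.
After the change m₂ = 1 / (0.101 + 0.044) ≈ 6.89655, so M₂ = 6.89655 × 1.972 ≈ 13.6 billion.
ΔM = M₂ − M₁ = 13.6 − 6.6847 = 6.9153 billion.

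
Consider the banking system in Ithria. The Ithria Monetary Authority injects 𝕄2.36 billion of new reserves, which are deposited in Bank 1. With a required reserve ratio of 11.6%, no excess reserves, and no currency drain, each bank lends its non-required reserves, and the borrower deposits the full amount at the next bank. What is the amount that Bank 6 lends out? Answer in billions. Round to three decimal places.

Each bank lends a fraction (1 − rr) = 0.8840 of the deposit it receives, so Bank 6 receives 2.36·0.8840^5 and lends 2.36·0.8840^6 ≈ 1.1262 billion.

𝕄1.126 billion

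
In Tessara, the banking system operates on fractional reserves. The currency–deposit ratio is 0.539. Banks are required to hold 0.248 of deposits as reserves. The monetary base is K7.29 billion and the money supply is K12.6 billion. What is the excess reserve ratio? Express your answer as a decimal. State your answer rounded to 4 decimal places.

Using m = M/MB = 12.6/7.29 ≈ 1.728395. Since m = (1 + c)/(c + rr + e), the denominator satisfies c + rr + e = (1 + c)/m = (1 + 0.539) / 1.728395 ≈ 0.890421.
With c = 0.539 and rr = 0.248, the excess reserve ratio is 0.890421 − 0.539 − 0.248 = 0.103421.

0.1034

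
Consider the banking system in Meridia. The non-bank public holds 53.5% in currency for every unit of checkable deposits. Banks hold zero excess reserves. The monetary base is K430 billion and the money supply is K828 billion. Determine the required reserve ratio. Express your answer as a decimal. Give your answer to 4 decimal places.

0.2622

Using m = M/MB = 828/430 ≈ 1.925581. Since m = (1 + c)/(c + rr + e), the denominator satisfies c + rr + e = (1 + c)/m = (1 + 0.535) / 1.925581 = 0.797162.
With c = 0.535 and e = 0, the required reserve ratio is 0.797162 − 0.535 − 0 = 0.262162.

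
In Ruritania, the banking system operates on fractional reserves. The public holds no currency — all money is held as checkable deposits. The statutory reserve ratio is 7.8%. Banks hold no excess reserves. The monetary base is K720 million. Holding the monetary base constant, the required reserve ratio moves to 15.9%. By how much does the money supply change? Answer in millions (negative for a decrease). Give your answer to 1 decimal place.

-4702.5 million

Initially m₁ = 1 / (0.078) ≈ 12.82051, so M₁ = 12.82051 × 720 = 9230.7672 million.
After the change m₂ = 1 / (0.159) ≈ 6.28931, so M₂ = 6.28931 × 720 = 4528.3032 million.
ΔM = M₂ − M₁ = 4528.3032 − 9230.7672 = -4702.464 million.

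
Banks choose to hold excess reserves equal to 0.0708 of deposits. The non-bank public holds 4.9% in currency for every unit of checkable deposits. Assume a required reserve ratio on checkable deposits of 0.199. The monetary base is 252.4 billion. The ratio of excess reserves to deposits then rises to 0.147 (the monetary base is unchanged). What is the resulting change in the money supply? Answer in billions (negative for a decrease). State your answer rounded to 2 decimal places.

-160.22 billion

Initially m₁ = (1 + 0.049) / (0.199 + 0.0708 + 0.049) ≈ 3.290464, so M₁ = 3.290464 × 252.4 ≈ 830.5131 billion.
After the change m₂ = (1 + 0.049) / (0.199 + 0.147 + 0.049) ≈ 2.655696, so M₂ = 2.655696 × 252.4 ≈ 670.2977 billion.
ΔM = M₂ − M₁ = 670.2977 − 830.5131 = -160.2154 billion.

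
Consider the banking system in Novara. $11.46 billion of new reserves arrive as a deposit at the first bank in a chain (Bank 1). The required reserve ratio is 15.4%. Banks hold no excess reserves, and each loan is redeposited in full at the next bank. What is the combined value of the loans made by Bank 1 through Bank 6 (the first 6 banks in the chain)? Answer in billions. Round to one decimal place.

$39.9 billion

Bank i lends (1 − rr)^i of the original deposit: Bank 1 lends 11.46·0.8460 ≈ 9.6952, Bank 2 lends 11.46·0.8460² ≈ 8.2021, and so on.
Summing a geometric series: total = 11.46·[0.8460·(1 − 0.8460^6) / (1 − 0.8460)] ≈ 39.8745 billion.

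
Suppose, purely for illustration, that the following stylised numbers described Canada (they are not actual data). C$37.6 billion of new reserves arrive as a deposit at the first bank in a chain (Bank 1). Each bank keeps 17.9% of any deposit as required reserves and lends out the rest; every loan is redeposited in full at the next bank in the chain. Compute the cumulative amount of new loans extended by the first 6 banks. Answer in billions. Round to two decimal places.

Bank i lends (1 − rr)^i of the original deposit: Bank 1 lends 37.6·0.8210 = 30.8696, Bank 2 lends 37.6·0.8210² ≈ 25.3439, and so on.
Summing a geometric series: total = 37.6·[0.8210·(1 − 0.8210^6) / (1 − 0.8210)] ≈ 119.6433 billion.

C$119.64 billion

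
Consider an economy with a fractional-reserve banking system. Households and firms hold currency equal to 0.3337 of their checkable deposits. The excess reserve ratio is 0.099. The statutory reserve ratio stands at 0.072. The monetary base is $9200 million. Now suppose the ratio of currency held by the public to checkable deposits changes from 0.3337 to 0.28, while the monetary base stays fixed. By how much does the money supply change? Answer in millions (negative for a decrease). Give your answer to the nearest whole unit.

Initially m₁ = (1 + 0.3337) / (0.072 + 0.099 + 0.3337) ≈ 2.64256, so M₁ = 2.64256 × 9200 = 24311.552 million.
After the change m₂ = (1 + 0.28) / (0.072 + 0.099 + 0.28) ≈ 2.83814, so M₂ = 2.83814 × 9200 = 26110.888 million.
ΔM = M₂ − M₁ = 26110.888 − 24311.552 = 1799.336 million.

$1799 million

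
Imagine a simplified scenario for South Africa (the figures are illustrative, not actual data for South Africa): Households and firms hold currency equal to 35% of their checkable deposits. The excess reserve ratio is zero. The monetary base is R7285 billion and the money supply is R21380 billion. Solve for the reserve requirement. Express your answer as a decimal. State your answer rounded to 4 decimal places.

0.1100

Using m = M/MB = 21380/7285 ≈ 2.934798. Since m = (1 + c)/(c + rr + e), the denominator satisfies c + rr + e = (1 + c)/m = (1 + 0.35) / 2.934798 ≈ 0.459998.
With c = 0.35 and e = 0, the reserve requirement is 0.459998 − 0.35 − 0 = 0.109998.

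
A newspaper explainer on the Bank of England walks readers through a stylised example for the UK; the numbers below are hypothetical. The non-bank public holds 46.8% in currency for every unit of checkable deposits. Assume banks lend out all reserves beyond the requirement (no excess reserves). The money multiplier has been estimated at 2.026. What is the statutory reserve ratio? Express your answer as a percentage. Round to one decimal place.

25.7%

Using m = 2.026. Since m = (1 + c)/(c + rr + e), the denominator satisfies c + rr + e = (1 + c)/m = (1 + 0.468) / 2.026 ≈ 0.724580.
With c = 0.468 and e = 0, the statutory reserve ratio is 0.724580 − 0.468 − 0 = 0.25658.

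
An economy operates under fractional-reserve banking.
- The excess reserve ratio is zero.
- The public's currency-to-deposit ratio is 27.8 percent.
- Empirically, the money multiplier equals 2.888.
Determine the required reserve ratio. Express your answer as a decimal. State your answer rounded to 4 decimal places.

0.1645

Using m = 2.888. Since m = (1 + c)/(c + rr + e), the denominator satisfies c + rr + e = (1 + c)/m = (1 + 0.278) / 2.888 ≈ 0.442521.
With c = 0.278 and e = 0, the required reserve ratio is 0.442521 − 0.278 − 0 = 0.164521.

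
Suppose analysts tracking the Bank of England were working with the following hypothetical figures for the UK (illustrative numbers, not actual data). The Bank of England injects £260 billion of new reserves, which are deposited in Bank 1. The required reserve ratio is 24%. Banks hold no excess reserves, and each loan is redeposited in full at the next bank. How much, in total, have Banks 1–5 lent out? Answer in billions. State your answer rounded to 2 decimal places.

Bank i lends (1 − rr)^i of the original deposit: Bank 1 lends 260·0.7600 = 197.6000, Bank 2 lends 260·0.7600² = 150.1760, and so on.
Summing a geometric series: total = 260·[0.7600·(1 − 0.7600^5) / (1 − 0.7600)] ≈ 614.5751 billion.

£614.58 billion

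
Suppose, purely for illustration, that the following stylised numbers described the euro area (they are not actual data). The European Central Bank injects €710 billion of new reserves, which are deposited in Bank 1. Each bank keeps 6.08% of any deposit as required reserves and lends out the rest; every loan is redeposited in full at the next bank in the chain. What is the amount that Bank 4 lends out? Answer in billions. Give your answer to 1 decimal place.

€552.4 billion

Each bank lends a fraction (1 − rr) = 0.9392 of the deposit it receives, so Bank 4 receives 710·0.9392^3 and lends 710·0.9392^4 ≈ 552.4471 billion.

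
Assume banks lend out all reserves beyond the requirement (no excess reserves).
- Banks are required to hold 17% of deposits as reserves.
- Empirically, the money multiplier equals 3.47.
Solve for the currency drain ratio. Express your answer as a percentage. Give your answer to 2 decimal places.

Using m = 3.47. From m = (1 + c)/(c + rr + e), rearranging gives 1 + c = m·(c + rr + e), so c·(1 − m) = m·(rr + e) − 1.
Hence c = [m·(rr + e) − 1]/(1 − m) = [3.47 × (0.17 + 0) − 1] / (1 − 3.47) ≈ 0.166032.

16.60%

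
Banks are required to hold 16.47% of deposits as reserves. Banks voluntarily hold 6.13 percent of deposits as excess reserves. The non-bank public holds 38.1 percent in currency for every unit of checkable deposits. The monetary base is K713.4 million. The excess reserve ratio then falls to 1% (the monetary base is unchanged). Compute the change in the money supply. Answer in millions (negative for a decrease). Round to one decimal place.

K149.8 million

Initially m₁ = (1 + 0.381) / (0.1647 + 0.0613 + 0.381) ≈ 2.27512, so M₁ = 2.27512 × 713.4 ≈ 1623.0706 million.
After the change m₂ = (1 + 0.381) / (0.1647 + 0.01 + 0.381) ≈ 2.48515, so M₂ = 2.48515 × 713.4 ≈ 1772.906 million.
ΔM = M₂ − M₁ = 1772.906 − 1623.0706 = 149.8354 million.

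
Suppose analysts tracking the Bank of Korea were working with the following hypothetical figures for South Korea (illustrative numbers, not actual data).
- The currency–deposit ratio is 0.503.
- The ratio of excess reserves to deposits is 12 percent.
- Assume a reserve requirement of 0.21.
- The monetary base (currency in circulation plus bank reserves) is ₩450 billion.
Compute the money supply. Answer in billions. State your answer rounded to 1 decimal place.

The money multiplier is m = (1 + c) / (rr + e + c) = (1 + 0.503) / (0.21 + 0.12 + 0.503) ≈ 1.80432.
So M = m × MB = 1.80432 × 450 = 811.944 billion.

₩811.9 billion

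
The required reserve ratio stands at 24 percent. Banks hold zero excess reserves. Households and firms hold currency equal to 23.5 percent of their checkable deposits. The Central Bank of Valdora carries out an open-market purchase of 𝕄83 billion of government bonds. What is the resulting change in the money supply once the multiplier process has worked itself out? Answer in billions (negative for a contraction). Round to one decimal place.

The money multiplier is m = (1 + c) / (rr + c) = (1 + 0.235) / (0.24 + 0.235) = 2.6.
The purchase adds 83 billion of base, so ΔM = m × ΔMB = 2.6 × (+83) = 215.8 billion.

𝕄215.8 billion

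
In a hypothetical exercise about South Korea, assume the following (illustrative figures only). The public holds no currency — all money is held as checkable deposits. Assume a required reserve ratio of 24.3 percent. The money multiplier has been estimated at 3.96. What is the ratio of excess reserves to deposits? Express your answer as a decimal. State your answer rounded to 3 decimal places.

0.010

Using m = 3.96. Since m = (1 + c)/(c + rr + e), the denominator satisfies c + rr + e = (1 + c)/m = (1 + 0) / 3.96 ≈ 0.252525.
With c = 0 and rr = 0.243, the ratio of excess reserves to deposits is 0.252525 − 0 − 0.243 = 0.009525.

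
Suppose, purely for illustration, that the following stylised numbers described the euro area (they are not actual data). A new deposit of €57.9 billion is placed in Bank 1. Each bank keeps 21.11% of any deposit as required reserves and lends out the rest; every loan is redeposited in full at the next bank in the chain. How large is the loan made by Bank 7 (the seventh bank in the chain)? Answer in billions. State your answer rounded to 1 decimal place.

Each bank lends a fraction (1 − rr) = 0.7889 of the deposit it receives, so Bank 7 receives 57.9·0.7889^6 and lends 57.9·0.7889^7 ≈ 11.0111 billion.

€11.0 billion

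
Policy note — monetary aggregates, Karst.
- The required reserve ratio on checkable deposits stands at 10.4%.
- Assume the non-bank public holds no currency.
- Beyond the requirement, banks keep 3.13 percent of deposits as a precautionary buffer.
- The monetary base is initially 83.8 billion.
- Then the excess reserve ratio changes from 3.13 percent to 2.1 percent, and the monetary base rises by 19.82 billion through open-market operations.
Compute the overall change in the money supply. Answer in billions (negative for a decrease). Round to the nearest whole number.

Before: m₁ = 1 / (0.104 + 0.0313) ≈ 7.3910, MB₁ = 83.8, so M₁ = 7.3910 × 83.8 = 619.3658 billion.
After: m₂ = 1 / (0.104 + 0.021) = 8, MB₂ = 83.8 + 19.82 = 103.62, so M₂ = 8 × 103.62 = 828.96 billion.
ΔM = M₂ − M₁ = 828.96 − 619.3658 = 209.5942 billion.

210 billion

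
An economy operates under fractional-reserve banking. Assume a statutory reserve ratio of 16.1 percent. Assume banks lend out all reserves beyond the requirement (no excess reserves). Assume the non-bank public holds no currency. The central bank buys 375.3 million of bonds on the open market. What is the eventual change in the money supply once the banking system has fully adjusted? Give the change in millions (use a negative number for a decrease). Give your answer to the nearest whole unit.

2331 million

The simple money multiplier is m = 1/rr = 1/0.161 ≈ 6.2112.
An open-market purchase increases the monetary base by 375.3 million, so ΔM = m × ΔMB = 6.2112 × 375.3 ≈ 2331.0634 million.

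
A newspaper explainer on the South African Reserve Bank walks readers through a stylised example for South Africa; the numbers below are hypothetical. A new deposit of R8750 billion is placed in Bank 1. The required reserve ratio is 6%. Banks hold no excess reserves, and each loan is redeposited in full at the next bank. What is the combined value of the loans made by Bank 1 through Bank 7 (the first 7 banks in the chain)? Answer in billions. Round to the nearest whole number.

R48188 billion

Bank i lends (1 − rr)^i of the original deposit: Bank 1 lends 8750·0.9400 = 8225.0000, Bank 2 lends 8750·0.9400² = 7731.5000, and so on.
Summing a geometric series: total = 8750·[0.9400·(1 − 0.9400^7) / (1 − 0.9400)] ≈ 48187.8631 billion.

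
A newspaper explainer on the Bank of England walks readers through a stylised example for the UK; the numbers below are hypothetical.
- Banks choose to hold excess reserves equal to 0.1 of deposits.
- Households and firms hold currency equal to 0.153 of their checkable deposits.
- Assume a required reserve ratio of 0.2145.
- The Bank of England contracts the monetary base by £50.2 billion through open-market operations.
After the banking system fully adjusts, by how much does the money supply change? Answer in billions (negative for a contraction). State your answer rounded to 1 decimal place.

The money multiplier is m = (1 + c) / (rr + e + c) = (1 + 0.153) / (0.2145 + 0.1 + 0.153) ≈ 2.4663.
The sale removes 50.2 billion of base, so ΔM = m × ΔMB = 2.4663 × (−50.2) ≈ -123.8083 billion.

-123.8 billion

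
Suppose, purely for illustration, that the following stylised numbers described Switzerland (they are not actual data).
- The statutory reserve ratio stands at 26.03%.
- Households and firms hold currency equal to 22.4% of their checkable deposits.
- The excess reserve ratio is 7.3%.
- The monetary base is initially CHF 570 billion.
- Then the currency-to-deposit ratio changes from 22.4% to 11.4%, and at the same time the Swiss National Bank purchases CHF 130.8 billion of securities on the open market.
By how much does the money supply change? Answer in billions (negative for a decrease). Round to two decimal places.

CHF 493.45 billion

Before: m₁ = (1 + 0.224) / (0.2603 + 0.073 + 0.224) ≈ 2.196304, MB₁ = 570, so M₁ = 2.196304 × 570 ≈ 1251.8933 billion.
After: m₂ = (1 + 0.114) / (0.2603 + 0.073 + 0.114) ≈ 2.490499, MB₂ = 570 + 130.8 = 700.8, so M₂ = 2.490499 × 700.8 ≈ 1745.3417 billion.
ΔM = M₂ − M₁ = 1745.3417 − 1251.8933 = 493.4484 billion.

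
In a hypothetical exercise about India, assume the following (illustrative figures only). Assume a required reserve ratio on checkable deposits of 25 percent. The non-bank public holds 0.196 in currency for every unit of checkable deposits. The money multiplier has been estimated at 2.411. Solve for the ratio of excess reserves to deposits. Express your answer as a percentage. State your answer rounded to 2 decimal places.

5.01%

Using m = 2.411. Since m = (1 + c)/(c + rr + e), the denominator satisfies c + rr + e = (1 + c)/m = (1 + 0.196) / 2.411 ≈ 0.496060.
With c = 0.196 and rr = 0.25, the ratio of excess reserves to deposits is 0.496060 − 0.196 − 0.25 = 0.05006.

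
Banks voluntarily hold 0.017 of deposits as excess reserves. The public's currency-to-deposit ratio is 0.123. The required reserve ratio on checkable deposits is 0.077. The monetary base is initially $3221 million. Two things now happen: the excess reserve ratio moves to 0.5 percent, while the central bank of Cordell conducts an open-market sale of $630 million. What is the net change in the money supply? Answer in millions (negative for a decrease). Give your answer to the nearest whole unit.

Before: m₁ = (1 + 0.123) / (0.077 + 0.017 + 0.123) ≈ 5.17512, MB₁ = 3221, so M₁ = 5.17512 × 3221 ≈ 16669.0615 million.
After: m₂ = (1 + 0.123) / (0.077 + 0.005 + 0.123) ≈ 5.47805, MB₂ = 3221 − 630 = 2591, so M₂ = 5.47805 × 2591 ≈ 14193.6275 million.
ΔM = M₂ − M₁ = 14193.6275 − 16669.0615 = -2475.434 million.

-2475 million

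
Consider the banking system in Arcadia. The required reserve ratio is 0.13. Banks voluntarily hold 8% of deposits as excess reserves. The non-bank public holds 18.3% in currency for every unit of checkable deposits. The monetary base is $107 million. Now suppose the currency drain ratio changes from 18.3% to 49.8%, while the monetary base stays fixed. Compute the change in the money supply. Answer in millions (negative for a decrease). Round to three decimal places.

Initially m₁ = (1 + 0.183) / (0.13 + 0.08 + 0.183) ≈ 3.0101781, so M₁ = 3.0101781 × 107 ≈ 322.0891 million.
After the change m₂ = (1 + 0.498) / (0.13 + 0.08 + 0.498) ≈ 2.1158192, so M₂ = 2.1158192 × 107 ≈ 226.3927 million.
ΔM = M₂ − M₁ = 226.3927 − 322.0891 = -95.6964 million.

-95.696 million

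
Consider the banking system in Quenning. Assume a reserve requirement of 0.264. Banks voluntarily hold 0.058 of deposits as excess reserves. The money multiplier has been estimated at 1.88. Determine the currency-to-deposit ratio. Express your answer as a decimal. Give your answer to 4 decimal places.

0.4485

Using m = 1.88. From m = (1 + c)/(c + rr + e), rearranging gives 1 + c = m·(c + rr + e), so c·(1 − m) = m·(rr + e) − 1.
Hence c = [m·(rr + e) − 1]/(1 − m) = [1.88 × (0.264 + 0.058) − 1] / (1 − 1.88) ≈ 0.448455.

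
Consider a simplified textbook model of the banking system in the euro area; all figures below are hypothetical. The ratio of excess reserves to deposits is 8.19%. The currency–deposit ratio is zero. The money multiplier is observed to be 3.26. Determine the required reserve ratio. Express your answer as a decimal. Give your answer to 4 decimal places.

Using m = 3.26. Since m = (1 + c)/(c + rr + e), the denominator satisfies c + rr + e = (1 + c)/m = (1 + 0) / 3.26 ≈ 0.306748.
With c = 0 and e = 0.0819, the required reserve ratio is 0.306748 − 0 − 0.0819 = 0.224848.

0.2248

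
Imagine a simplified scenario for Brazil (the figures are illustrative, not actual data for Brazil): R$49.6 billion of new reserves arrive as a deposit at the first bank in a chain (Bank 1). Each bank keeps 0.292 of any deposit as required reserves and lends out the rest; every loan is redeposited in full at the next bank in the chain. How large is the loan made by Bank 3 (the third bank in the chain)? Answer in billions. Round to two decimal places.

Each bank lends a fraction (1 − rr) = 0.7080 of the deposit it receives, so Bank 3 receives 49.6·0.7080^2 and lends 49.6·0.7080^3 ≈ 17.6028 billion.

R$17.60 billion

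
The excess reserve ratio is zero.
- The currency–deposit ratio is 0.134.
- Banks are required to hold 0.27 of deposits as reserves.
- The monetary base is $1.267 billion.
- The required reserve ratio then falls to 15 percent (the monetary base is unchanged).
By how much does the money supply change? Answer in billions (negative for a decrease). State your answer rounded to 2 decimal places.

$1.50 billion

Initially m₁ = (1 + 0.134) / (0.27 + 0.134) ≈ 2.8069, so M₁ = 2.8069 × 1.267 ≈ 3.5563 billion.
After the change m₂ = (1 + 0.134) / (0.15 + 0.134) ≈ 3.9930, so M₂ = 3.9930 × 1.267 ≈ 5.0591 billion.
ΔM = M₂ − M₁ = 5.0591 − 3.5563 = 1.5028 billion.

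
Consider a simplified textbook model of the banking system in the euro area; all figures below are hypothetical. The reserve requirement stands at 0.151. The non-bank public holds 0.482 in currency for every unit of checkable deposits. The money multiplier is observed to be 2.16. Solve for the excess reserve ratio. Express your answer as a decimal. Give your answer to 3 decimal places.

0.053

Using m = 2.16. Since m = (1 + c)/(c + rr + e), the denominator satisfies c + rr + e = (1 + c)/m = (1 + 0.482) / 2.16 ≈ 0.686111.
With c = 0.482 and rr = 0.151, the excess reserve ratio is 0.686111 − 0.482 − 0.151 = 0.053111.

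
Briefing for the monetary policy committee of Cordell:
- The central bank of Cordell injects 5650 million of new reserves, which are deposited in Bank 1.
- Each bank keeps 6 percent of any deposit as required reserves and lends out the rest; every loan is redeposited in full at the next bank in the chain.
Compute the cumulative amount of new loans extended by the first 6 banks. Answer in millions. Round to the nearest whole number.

27452 million

Bank i lends (1 − rr)^i of the original deposit: Bank 1 lends 5650·0.9400 = 5311.0000, Bank 2 lends 5650·0.9400² = 4992.3400, and so on.
Summing a geometric series: total = 5650·[0.9400·(1 − 0.9400^6) / (1 − 0.9400)] ≈ 27451.6932 million.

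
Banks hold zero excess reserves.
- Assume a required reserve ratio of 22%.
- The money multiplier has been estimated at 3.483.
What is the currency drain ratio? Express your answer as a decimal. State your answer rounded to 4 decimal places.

Using m = 3.483. From m = (1 + c)/(c + rr + e), rearranging gives 1 + c = m·(c + rr + e), so c·(1 − m) = m·(rr + e) − 1.
Hence c = [m·(rr + e) − 1]/(1 − m) = [3.483 × (0.22 + 0) − 1] / (1 − 3.483) ≈ 0.094136.

0.0941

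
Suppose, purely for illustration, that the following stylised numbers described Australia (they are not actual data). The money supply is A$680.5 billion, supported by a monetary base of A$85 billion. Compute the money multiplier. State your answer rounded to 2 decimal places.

8.01

The money multiplier is m = M / MB = 680.5 / 85 ≈ 8.00588.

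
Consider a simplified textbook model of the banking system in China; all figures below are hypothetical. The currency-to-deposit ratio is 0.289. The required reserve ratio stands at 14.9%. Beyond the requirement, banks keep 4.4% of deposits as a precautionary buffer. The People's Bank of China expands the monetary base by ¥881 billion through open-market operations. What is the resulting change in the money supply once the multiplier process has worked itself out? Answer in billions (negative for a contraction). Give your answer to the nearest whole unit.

The money multiplier is m = (1 + c) / (rr + e + c) = (1 + 0.289) / (0.149 + 0.044 + 0.289) ≈ 2.6743.
The purchase adds 881 billion of base, so ΔM = m × ΔMB = 2.6743 × (+881) = 2356.0583 billion.

¥2356 billion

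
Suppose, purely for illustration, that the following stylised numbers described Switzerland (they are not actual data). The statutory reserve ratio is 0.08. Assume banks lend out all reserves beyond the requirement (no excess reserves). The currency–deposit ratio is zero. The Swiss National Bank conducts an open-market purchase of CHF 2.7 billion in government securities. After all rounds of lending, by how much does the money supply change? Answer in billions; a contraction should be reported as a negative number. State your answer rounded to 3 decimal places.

CHF 33.750 billion

The simple money multiplier is m = 1/rr = 1/0.08 = 12.5.
An open-market purchase increases the monetary base by 2.7 billion, so ΔM = m × ΔMB = 12.5 × 2.7 = 33.75 billion.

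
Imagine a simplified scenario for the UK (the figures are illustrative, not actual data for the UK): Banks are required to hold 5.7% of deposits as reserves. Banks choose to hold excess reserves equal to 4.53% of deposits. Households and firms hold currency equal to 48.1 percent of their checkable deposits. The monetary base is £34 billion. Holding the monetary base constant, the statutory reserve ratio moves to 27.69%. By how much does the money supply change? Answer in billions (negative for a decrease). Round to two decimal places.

Initially m₁ = (1 + 0.481) / (0.057 + 0.0453 + 0.481) ≈ 2.53900, so M₁ = 2.53900 × 34 = 86.326 billion.
After the change m₂ = (1 + 0.481) / (0.2769 + 0.0453 + 0.481) ≈ 1.84387, so M₂ = 1.84387 × 34 ≈ 62.6916 billion.
ΔM = M₂ − M₁ = 62.6916 − 86.326 = -23.6344 billion.

-23.63 billion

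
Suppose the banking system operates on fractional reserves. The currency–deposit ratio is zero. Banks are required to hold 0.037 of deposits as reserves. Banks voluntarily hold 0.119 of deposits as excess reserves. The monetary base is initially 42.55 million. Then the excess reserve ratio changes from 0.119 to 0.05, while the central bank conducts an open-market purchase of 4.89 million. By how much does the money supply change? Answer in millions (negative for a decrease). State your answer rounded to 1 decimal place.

Before: m₁ = 1 / (0.037 + 0.119) ≈ 6.4103, MB₁ = 42.55, so M₁ = 6.4103 × 42.55 ≈ 272.7583 million.
After: m₂ = 1 / (0.037 + 0.05) ≈ 11.4943, MB₂ = 42.55 + 4.89 = 47.44, so M₂ = 11.4943 × 47.44 ≈ 545.2896 million.
ΔM = M₂ − M₁ = 545.2896 − 272.7583 = 272.5313 million.

272.5 million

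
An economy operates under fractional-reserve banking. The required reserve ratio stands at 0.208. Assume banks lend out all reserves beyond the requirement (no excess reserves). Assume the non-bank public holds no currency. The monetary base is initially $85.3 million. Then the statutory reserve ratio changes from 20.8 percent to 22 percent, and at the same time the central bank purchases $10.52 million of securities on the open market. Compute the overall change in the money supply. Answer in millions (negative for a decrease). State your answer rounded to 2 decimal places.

Before: m₁ = 1 / (0.208) ≈ 4.80769, MB₁ = 85.3, so M₁ = 4.80769 × 85.3 ≈ 410.096 million.
After: m₂ = 1 / (0.22) ≈ 4.54545, MB₂ = 85.3 + 10.52 = 95.82, so M₂ = 4.54545 × 95.82 ≈ 435.545 million.
ΔM = M₂ − M₁ = 435.545 − 410.096 = 25.449 million.

$25.45 million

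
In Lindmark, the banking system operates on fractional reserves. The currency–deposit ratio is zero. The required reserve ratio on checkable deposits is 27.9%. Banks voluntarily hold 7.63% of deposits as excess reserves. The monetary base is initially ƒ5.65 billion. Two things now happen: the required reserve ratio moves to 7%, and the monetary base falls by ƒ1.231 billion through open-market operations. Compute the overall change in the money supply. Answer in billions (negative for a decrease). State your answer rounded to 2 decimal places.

ƒ14.30 billion

Before: m₁ = 1 / (0.279 + 0.0763) ≈ 2.8145, MB₁ = 5.65, so M₁ = 2.8145 × 5.65 ≈ 15.9019 billion.
After: m₂ = 1 / (0.07 + 0.0763) ≈ 6.8353, MB₂ = 5.65 − 1.231 = 4.419, so M₂ = 6.8353 × 4.419 ≈ 30.2052 billion.
ΔM = M₂ − M₁ = 30.2052 − 15.9019 = 14.3033 billion.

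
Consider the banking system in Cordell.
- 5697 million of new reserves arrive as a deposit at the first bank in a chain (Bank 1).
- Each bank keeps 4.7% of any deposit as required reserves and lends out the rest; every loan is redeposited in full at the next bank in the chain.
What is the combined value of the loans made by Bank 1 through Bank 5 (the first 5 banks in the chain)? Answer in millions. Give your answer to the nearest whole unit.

24712 million

Bank i lends (1 − rr)^i of the original deposit: Bank 1 lends 5697·0.9530 = 5429.2410, Bank 2 lends 5697·0.9530² ≈ 5174.0667, and so on.
Summing a geometric series: total = 5697·[0.9530·(1 − 0.9530^5) / (1 − 0.9530)] ≈ 24711.6018 million.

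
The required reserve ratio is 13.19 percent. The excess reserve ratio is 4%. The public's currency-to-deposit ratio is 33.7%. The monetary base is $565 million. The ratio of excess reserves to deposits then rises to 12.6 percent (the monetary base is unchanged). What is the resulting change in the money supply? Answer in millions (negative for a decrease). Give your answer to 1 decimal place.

Initially m₁ = (1 + 0.337) / (0.1319 + 0.04 + 0.337) ≈ 2.62724, so M₁ = 2.62724 × 565 = 1484.3906 million.
After the change m₂ = (1 + 0.337) / (0.1319 + 0.126 + 0.337) ≈ 2.24744, so M₂ = 2.24744 × 565 = 1269.8036 million.
ΔM = M₂ − M₁ = 1269.8036 − 1484.3906 = -214.587 million.

-214.6 million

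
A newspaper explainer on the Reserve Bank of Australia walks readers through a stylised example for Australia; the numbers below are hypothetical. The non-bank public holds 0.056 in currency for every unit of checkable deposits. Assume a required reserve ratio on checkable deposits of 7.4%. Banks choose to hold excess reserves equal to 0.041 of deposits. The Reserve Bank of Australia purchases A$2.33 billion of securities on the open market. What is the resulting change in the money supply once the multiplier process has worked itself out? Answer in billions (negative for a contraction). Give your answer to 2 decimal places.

A$14.39 billion

The money multiplier is m = (1 + c) / (rr + e + c) = (1 + 0.056) / (0.074 + 0.041 + 0.056) ≈ 6.1754.
The purchase adds 2.33 billion of base, so ΔM = m × ΔMB = 6.1754 × (+2.33) ≈ 14.3887 billion.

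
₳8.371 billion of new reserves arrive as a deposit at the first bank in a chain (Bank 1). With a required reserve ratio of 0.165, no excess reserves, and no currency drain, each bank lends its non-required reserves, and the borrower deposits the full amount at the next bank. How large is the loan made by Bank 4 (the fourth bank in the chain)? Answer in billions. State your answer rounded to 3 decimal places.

₳4.069 billion

Each bank lends a fraction (1 − rr) = 0.8350 of the deposit it receives, so Bank 4 receives 8.371·0.8350^3 and lends 8.371·0.8350^4 ≈ 4.0693 billion.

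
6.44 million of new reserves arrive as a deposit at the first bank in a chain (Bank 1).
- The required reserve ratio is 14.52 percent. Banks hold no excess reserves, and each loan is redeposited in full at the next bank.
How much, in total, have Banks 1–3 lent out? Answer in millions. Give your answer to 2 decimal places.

14.23 million

Bank i lends (1 − rr)^i of the original deposit: Bank 1 lends 6.44·0.8548 ≈ 5.5049, Bank 2 lends 6.44·0.8548² ≈ 4.7056, and so on.
Summing a geometric series: total = 6.44·[0.8548·(1 − 0.8548^3) / (1 − 0.8548)] ≈ 14.2329 million.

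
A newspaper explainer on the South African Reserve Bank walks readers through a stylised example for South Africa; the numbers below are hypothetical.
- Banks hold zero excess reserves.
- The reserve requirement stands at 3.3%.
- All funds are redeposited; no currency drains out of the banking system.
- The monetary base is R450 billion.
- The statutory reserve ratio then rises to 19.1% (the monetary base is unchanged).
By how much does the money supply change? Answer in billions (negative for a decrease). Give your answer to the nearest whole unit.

Initially m₁ = 1 / (0.033) ≈ 30.3030, so M₁ = 30.3030 × 450 = 13636.35 billion.
After the change m₂ = 1 / (0.191) ≈ 5.2356, so M₂ = 5.2356 × 450 = 2356.02 billion.
ΔM = M₂ − M₁ = 2356.02 − 13636.35 = -11280.33 billion.

-11280 billion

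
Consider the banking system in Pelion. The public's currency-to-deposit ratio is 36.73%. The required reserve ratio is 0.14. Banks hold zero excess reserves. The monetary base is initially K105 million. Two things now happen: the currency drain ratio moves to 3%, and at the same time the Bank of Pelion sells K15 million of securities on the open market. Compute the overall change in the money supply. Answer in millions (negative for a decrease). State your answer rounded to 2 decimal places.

Before: m₁ = (1 + 0.3673) / (0.14 + 0.3673) ≈ 2.695249, MB₁ = 105, so M₁ = 2.695249 × 105 ≈ 283.0011 million.
After: m₂ = (1 + 0.03) / (0.14 + 0.03) ≈ 6.058824, MB₂ = 105 − 15 = 90, so M₂ = 6.058824 × 90 ≈ 545.2942 million.
ΔM = M₂ − M₁ = 545.2942 − 283.0011 = 262.2931 million.

K262.29 million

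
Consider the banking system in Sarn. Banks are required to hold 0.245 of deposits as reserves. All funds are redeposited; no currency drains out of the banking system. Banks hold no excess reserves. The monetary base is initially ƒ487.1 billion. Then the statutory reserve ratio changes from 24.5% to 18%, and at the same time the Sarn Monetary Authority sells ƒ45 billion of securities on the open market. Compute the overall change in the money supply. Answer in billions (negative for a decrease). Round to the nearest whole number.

ƒ468 billion

Before: m₁ = 1 / (0.245) ≈ 4.0816, MB₁ = 487.1, so M₁ = 4.0816 × 487.1 ≈ 1988.1474 billion.
After: m₂ = 1 / (0.18) ≈ 5.5556, MB₂ = 487.1 − 45 = 442.1, so M₂ = 5.5556 × 442.1 ≈ 2456.1308 billion.
ΔM = M₂ − M₁ = 2456.1308 − 1988.1474 = 467.9834 billion.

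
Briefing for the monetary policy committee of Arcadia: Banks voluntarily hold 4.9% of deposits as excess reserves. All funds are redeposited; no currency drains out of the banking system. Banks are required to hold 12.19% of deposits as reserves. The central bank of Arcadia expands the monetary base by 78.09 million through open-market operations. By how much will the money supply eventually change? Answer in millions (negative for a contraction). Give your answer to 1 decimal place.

456.9 million

The money multiplier is m = 1 / (rr + e) = 1 / (0.1219 + 0.049) ≈ 5.8514.
The purchase adds 78.09 million of base, so ΔM = m × ΔMB = 5.8514 × (+78.09) ≈ 456.9358 million.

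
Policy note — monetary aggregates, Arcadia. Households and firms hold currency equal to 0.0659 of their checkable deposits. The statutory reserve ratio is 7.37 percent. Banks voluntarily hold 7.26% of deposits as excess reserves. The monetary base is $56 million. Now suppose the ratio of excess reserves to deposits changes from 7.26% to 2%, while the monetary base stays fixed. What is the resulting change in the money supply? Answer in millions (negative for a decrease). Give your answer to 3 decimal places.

$92.707 million

Initially m₁ = (1 + 0.0659) / (0.0737 + 0.0726 + 0.0659) ≈ 5.023091, so M₁ = 5.023091 × 56 ≈ 281.2931 million.
After the change m₂ = (1 + 0.0659) / (0.0737 + 0.02 + 0.0659) ≈ 6.678571, so M₂ = 6.678571 × 56 ≈ 374 million.
ΔM = M₂ − M₁ = 374 − 281.2931 = 92.7069 million.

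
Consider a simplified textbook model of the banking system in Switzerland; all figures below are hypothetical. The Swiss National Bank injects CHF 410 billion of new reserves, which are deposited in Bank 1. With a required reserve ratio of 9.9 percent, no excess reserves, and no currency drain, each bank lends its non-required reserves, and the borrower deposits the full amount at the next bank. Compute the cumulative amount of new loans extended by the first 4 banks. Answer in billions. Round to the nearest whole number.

CHF 1272 billion

Bank i lends (1 − rr)^i of the original deposit: Bank 1 lends 410·0.9010 = 369.4100, Bank 2 lends 410·0.9010² ≈ 332.8384, and so on.
Summing a geometric series: total = 410·[0.9010·(1 − 0.9010^4) / (1 − 0.9010)] ≈ 1272.3344 billion.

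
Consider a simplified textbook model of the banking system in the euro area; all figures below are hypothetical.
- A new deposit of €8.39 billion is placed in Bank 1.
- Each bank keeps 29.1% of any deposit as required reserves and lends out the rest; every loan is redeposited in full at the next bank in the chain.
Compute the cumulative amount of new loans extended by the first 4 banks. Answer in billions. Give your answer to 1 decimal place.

Bank i lends (1 − rr)^i of the original deposit: Bank 1 lends 8.39·0.7090 ≈ 5.9485, Bank 2 lends 8.39·0.7090² ≈ 4.2175, and so on.
Summing a geometric series: total = 8.39·[0.7090·(1 − 0.7090^4) / (1 − 0.7090)] ≈ 15.2763 billion.

€15.3 billion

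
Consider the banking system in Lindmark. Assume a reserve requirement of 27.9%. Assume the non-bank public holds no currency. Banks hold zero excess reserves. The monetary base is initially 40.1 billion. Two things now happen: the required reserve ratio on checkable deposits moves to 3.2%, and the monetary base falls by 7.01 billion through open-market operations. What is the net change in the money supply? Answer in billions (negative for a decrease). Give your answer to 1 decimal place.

Before: m₁ = 1 / (0.279) ≈ 3.5842, MB₁ = 40.1, so M₁ = 3.5842 × 40.1 ≈ 143.7264 billion.
After: m₂ = 1 / (0.032) = 31.25, MB₂ = 40.1 − 7.01 = 33.09, so M₂ = 31.25 × 33.09 = 1034.0625 billion.
ΔM = M₂ − M₁ = 1034.0625 − 143.7264 = 890.3361 billion.

890.3 billion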